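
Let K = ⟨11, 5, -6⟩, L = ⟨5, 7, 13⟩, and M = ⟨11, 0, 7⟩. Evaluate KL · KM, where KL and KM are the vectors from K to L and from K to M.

KL = L − K = (-6, 2, 19)
KM = M − K = (0, -5, 13)
KL · KM = (-6)·0 + 2·(-5) + 19·13 = 0 - 10 + 247 = 237

237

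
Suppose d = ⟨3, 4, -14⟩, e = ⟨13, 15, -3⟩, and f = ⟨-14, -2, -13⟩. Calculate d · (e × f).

-2335

e × f:
i: 15·(-13) - (-3)·(-2) = -195 - 6 = -201
j: (-3)·(-14) - 13·(-13) = 42 - (-169) = 211
k: 13·(-2) - 15·(-14) = -26 - (-210) = 184
e × f = (-201, 211, 184)
d · (e × f) = 3·(-201) + 4·211 + (-14)·184 = -603 + 844 - 2576 = -2335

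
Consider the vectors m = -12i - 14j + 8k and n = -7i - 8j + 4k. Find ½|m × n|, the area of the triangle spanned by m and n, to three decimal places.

i: (-14)·4 - 8·(-8) = -56 - (-64) = 8
j: 8·(-7) - (-12)·4 = -56 - (-48) = -8
k: (-12)·(-8) - (-14)·(-7) = 96 - 98 = -2
m × n = (8, -8, -2)
|m × n| = √(8² + (-8)² + (-2)²) = √132 ≈ 11.4891
area = ½ · 11.4891 ≈ 5.745

5.745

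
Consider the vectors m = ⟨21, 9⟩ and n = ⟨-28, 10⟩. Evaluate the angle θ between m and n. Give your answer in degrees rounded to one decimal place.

m · n = 21·(-28) + 9·10 = -588 + 90 = -498
|m|² = 441 + 81 = 522,  |m| = √522 ≈ 22.847319
|n|² = 784 + 100 = 884,  |n| = √884 ≈ 29.732137
cos θ = -498 / (22.847319 · 29.732137) ≈ -0.73311
θ = arccos(-0.73311) ≈ 137.1°

137.1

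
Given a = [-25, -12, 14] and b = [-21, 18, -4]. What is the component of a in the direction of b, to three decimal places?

a · b = (-25)·(-21) + (-12)·18 + 14·(-4) = 525 - 216 - 56 = 253
|b| = √(441 + 324 + 16) = √781 ≈ 27.9464
comp_b a = 253 / √781 ≈ 9.053

9.053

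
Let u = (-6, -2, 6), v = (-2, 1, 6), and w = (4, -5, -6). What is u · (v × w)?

-132

v × w:
i: 1·(-6) - 6·(-5) = -6 - (-30) = 24
j: 6·4 - (-2)·(-6) = 24 - 12 = 12
k: (-2)·(-5) - 1·4 = 10 - 4 = 6
v × w = (24, 12, 6)
u · (v × w) = (-6)·24 + (-2)·12 + 6·6 = -144 - 24 + 36 = -132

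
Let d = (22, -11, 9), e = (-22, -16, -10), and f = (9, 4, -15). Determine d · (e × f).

e × f:
i: (-16)·(-15) - (-10)·4 = 240 - (-40) = 280
j: (-10)·9 - (-22)·(-15) = -90 - 330 = -420
k: (-22)·4 - (-16)·9 = -88 - (-144) = 56
e × f = (280, -420, 56)
d · (e × f) = 22·280 + (-11)·(-420) + 9·56 = 6160 + 4620 + 504 = 11284

11284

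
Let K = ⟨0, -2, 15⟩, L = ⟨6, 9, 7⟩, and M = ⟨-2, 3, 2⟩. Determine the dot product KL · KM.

147

KL = L − K = (6, 11, -8)
KM = M − K = (-2, 5, -13)
KL · KM = 6·(-2) + 11·5 + (-8)·(-13) = -12 + 55 + 104 = 147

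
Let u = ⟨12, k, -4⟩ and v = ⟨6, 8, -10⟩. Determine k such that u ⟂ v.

u · v = 12·6 + k·8 + (-4)·(-10) = 112 + 8k
Set equal to 0: 8k = -112, so k = -14.

-14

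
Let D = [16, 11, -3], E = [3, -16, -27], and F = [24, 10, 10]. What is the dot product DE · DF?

-389

DE = E − D = (-13, -27, -24)
DF = F − D = (8, -1, 13)
DE · DF = (-13)·8 + (-27)·(-1) + (-24)·13 = -104 + 27 - 312 = -389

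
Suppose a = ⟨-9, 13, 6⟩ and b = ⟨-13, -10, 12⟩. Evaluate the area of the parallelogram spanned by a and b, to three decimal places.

338.581

i: 13·12 - 6·(-10) = 156 - (-60) = 216
j: 6·(-13) - (-9)·12 = -78 - (-108) = 30
k: (-9)·(-10) - 13·(-13) = 90 - (-169) = 259
a × b = (216, 30, 259)
|a × b| = √(216² + 30² + 259²) = √114637 ≈ 338.5809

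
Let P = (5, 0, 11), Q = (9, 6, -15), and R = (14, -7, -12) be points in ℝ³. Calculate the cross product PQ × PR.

(-320, -142, -82)

PQ = (4, 6, -26)
PR = (9, -7, -23)
i: 6·(-23) - (-26)·(-7) = -138 - 182 = -320
j: (-26)·9 - 4·(-23) = -234 - (-92) = -142
k: 4·(-7) - 6·9 = -28 - 54 = -82
PQ × PR = (-320, -142, -82)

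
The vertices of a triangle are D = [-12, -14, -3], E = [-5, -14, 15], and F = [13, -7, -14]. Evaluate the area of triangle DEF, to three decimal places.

272.032

DE = (7, 0, 18),  DF = (25, 7, -11)
i: 0·(-11) - 18·7 = 0 - 126 = -126
j: 18·25 - 7·(-11) = 450 - (-77) = 527
k: 7·7 - 0·25 = 49 - 0 = 49
DE × DF = (-126, 527, 49)
|DE × DF| = √296006 ≈ 544.0643
area = ½ · 544.0643 ≈ 272.032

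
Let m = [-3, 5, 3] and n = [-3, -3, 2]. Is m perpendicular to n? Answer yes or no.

yes

m · n = (-3)·(-3) + 5·(-3) + 3·2 = 9 - 15 + 6 = 0
Zero, so the vectors are orthogonal.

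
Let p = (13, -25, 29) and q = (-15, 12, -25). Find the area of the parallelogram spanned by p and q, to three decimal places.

i: (-25)·(-25) - 29·12 = 625 - 348 = 277
j: 29·(-15) - 13·(-25) = -435 - (-325) = -110
k: 13·12 - (-25)·(-15) = 156 - 375 = -219
p × q = (277, -110, -219)
|p × q| = √(277² + (-110)² + (-219)²) = √136790 ≈ 369.8513

369.851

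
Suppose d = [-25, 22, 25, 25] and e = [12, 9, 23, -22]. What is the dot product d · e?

-77

d · e = (-25)·12 + 22·9 + 25·23 + 25·(-22) = -300 + 198 + 575 - 550 = -77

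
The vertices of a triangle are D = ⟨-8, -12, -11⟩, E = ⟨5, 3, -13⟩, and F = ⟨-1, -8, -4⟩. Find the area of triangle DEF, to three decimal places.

DE = (13, 15, -2),  DF = (7, 4, 7)
i: 15·7 - (-2)·4 = 105 - (-8) = 113
j: (-2)·7 - 13·7 = -14 - 91 = -105
k: 13·4 - 15·7 = 52 - 105 = -53
DE × DF = (113, -105, -53)
|DE × DF| = √26603 ≈ 163.1043
area = ½ · 163.1043 ≈ 81.552

81.552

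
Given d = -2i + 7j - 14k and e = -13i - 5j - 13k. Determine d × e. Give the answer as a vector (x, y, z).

i: 7·(-13) - (-14)·(-5) = -91 - 70 = -161
j: (-14)·(-13) - (-2)·(-13) = 182 - 26 = 156
k: (-2)·(-5) - 7·(-13) = 10 - (-91) = 101
d × e = (-161, 156, 101)

(-161, 156, 101)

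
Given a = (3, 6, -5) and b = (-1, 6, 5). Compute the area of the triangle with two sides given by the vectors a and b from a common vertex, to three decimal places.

i: 6·5 - (-5)·6 = 30 - (-30) = 60
j: (-5)·(-1) - 3·5 = 5 - 15 = -10
k: 3·6 - 6·(-1) = 18 - (-6) = 24
a × b = (60, -10, 24)
|a × b| = √(60² + (-10)² + 24²) = √4276 ≈ 65.3911
area = ½ · 65.3911 ≈ 32.696

32.696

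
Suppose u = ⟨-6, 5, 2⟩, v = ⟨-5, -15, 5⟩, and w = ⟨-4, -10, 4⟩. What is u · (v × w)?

40

v × w:
i: (-15)·4 - 5·(-10) = -60 - (-50) = -10
j: 5·(-4) - (-5)·4 = -20 - (-20) = 0
k: (-5)·(-10) - (-15)·(-4) = 50 - 60 = -10
v × w = (-10, 0, -10)
u · (v × w) = (-6)·(-10) + 5·0 + 2·(-10) = 60 + 0 - 20 = 40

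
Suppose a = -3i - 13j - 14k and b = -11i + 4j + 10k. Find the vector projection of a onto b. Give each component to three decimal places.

(7.380, -2.684, -6.709)

a · b = (-3)·(-11) + (-13)·4 + (-14)·10 = 33 - 52 - 140 = -159
|b|² = 121 + 16 + 100 = 237
proj_b a = (-159/237) · (-11, 4, 10) ≈ (7.380, -2.684, -6.709)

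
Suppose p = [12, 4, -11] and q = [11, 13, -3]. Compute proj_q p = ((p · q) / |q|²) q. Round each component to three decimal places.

(7.983, 9.435, -2.177)

p · q = 12·11 + 4·13 + (-11)·(-3) = 132 + 52 + 33 = 217
|q|² = 121 + 169 + 9 = 299
proj_q p = (217/299) · (11, 13, -3) ≈ (7.983, 9.435, -2.177)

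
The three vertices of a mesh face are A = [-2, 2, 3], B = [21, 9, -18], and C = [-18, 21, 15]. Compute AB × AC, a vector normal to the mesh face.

(483, 60, 549)

AB = (23, 7, -21)
AC = (-16, 19, 12)
i: 7·12 - (-21)·19 = 84 - (-399) = 483
j: (-21)·(-16) - 23·12 = 336 - 276 = 60
k: 23·19 - 7·(-16) = 437 - (-112) = 549
AB × AC = (483, 60, 549)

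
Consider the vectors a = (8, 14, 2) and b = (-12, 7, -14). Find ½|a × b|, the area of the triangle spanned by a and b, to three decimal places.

i: 14·(-14) - 2·7 = -196 - 14 = -210
j: 2·(-12) - 8·(-14) = -24 - (-112) = 88
k: 8·7 - 14·(-12) = 56 - (-168) = 224
a × b = (-210, 88, 224)
|a × b| = √((-210)² + 88² + 224²) = √102020 ≈ 319.4057
area = ½ · 319.4057 ≈ 159.703

159.703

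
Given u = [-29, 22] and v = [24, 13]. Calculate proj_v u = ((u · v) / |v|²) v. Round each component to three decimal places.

u · v = (-29)·24 + 22·13 = -696 + 286 = -410
|v|² = 576 + 169 = 745
proj_v u = (-410/745) · (24, 13) ≈ (-13.208, -7.154)

(-13.208, -7.154)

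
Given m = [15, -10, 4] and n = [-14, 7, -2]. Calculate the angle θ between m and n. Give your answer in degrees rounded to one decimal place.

m · n = 15·(-14) + (-10)·7 + 4·(-2) = -210 - 70 - 8 = -288
|m|² = 225 + 100 + 16 = 341,  |m| = √341 ≈ 18.466185
|n|² = 196 + 49 + 4 = 249,  |n| = √249 ≈ 15.779734
cos θ = -288 / (18.466185 · 15.779734) ≈ -0.98836
θ = arccos(-0.98836) ≈ 171.2°

171.2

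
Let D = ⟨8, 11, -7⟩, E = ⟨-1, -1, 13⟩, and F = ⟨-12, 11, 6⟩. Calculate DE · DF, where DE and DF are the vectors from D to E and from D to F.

440

DE = E − D = (-9, -12, 20)
DF = F − D = (-20, 0, 13)
DE · DF = (-9)·(-20) + (-12)·0 + 20·13 = 180 + 0 + 260 = 440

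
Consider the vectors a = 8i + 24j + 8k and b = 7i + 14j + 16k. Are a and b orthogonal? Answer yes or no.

no

a · b = 8·7 + 24·14 + 8·16 = 56 + 336 + 128 = 520
Nonzero, so the vectors are not orthogonal.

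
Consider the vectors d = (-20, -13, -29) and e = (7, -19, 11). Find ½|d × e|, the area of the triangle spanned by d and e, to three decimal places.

419.454

i: (-13)·11 - (-29)·(-19) = -143 - 551 = -694
j: (-29)·7 - (-20)·11 = -203 - (-220) = 17
k: (-20)·(-19) - (-13)·7 = 380 - (-91) = 471
d × e = (-694, 17, 471)
|d × e| = √((-694)² + 17² + 471²) = √703766 ≈ 838.9076
area = ½ · 838.9076 ≈ 419.454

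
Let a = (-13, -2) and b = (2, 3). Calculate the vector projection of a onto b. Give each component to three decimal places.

a · b = (-13)·2 + (-2)·3 = -26 - 6 = -32
|b|² = 4 + 9 = 13
proj_b a = (-32/13) · (2, 3) ≈ (-4.923, -7.385)

(-4.923, -7.385)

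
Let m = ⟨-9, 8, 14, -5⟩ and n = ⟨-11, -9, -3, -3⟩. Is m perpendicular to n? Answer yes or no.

yes

m · n = (-9)·(-11) + 8·(-9) + 14·(-3) + (-5)·(-3) = 99 - 72 - 42 + 15 = 0
Zero, so the vectors are orthogonal.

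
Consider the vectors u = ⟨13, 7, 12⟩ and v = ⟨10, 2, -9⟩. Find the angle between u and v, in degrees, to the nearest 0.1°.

82.0

u · v = 13·10 + 7·2 + 12·(-9) = 130 + 14 - 108 = 36
|u|² = 169 + 49 + 144 = 362,  |u| = √362 ≈ 19.026298
|v|² = 100 + 4 + 81 = 185,  |v| = √185 ≈ 13.601471
cos θ = 36 / (19.026298 · 13.601471) ≈ 0.13911
θ = arccos(0.13911) ≈ 82.0°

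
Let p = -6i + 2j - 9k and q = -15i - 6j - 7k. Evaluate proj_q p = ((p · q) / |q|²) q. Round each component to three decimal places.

(-6.823, -2.729, -3.184)

p · q = (-6)·(-15) + 2·(-6) + (-9)·(-7) = 90 - 12 + 63 = 141
|q|² = 225 + 36 + 49 = 310
proj_q p = (141/310) · (-15, -6, -7) ≈ (-6.823, -2.729, -3.184)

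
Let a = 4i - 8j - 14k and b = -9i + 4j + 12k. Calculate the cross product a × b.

(-40, 78, -56)

i: (-8)·12 - (-14)·4 = -96 - (-56) = -40
j: (-14)·(-9) - 4·12 = 126 - 48 = 78
k: 4·4 - (-8)·(-9) = 16 - 72 = -56
a × b = (-40, 78, -56)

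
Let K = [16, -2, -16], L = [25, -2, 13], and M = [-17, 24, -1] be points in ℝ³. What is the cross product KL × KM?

KL = (9, 0, 29)
KM = (-33, 26, 15)
i: 0·15 - 29·26 = 0 - 754 = -754
j: 29·(-33) - 9·15 = -957 - 135 = -1092
k: 9·26 - 0·(-33) = 234 - 0 = 234
KL × KM = (-754, -1092, 234)

(-754, -1092, 234)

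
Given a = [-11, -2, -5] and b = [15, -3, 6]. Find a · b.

-189

a · b = (-11)·15 + (-2)·(-3) + (-5)·6 = -165 + 6 - 30 = -189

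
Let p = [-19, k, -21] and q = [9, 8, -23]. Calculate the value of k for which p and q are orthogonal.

-39

p · q = (-19)·9 + k·8 + (-21)·(-23) = 312 + 8k
Set equal to 0: 8k = -312, so k = -39.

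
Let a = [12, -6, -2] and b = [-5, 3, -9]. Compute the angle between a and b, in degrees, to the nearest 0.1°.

114.4

a · b = 12·(-5) + (-6)·3 + (-2)·(-9) = -60 - 18 + 18 = -60
|a|² = 144 + 36 + 4 = 184,  |a| = √184 ≈ 13.564660
|b|² = 25 + 9 + 81 = 115,  |b| = √115 ≈ 10.723805
cos θ = -60 / (13.564660 · 10.723805) ≈ -0.41247
θ = arccos(-0.41247) ≈ 114.4°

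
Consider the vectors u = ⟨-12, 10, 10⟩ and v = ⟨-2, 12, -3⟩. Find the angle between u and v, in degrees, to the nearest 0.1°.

u · v = (-12)·(-2) + 10·12 + 10·(-3) = 24 + 120 - 30 = 114
|u|² = 144 + 100 + 100 = 344,  |u| = √344 ≈ 18.547237
|v|² = 4 + 144 + 9 = 157,  |v| = √157 ≈ 12.529964
cos θ = 114 / (18.547237 · 12.529964) ≈ 0.49054
θ = arccos(0.49054) ≈ 60.6°

60.6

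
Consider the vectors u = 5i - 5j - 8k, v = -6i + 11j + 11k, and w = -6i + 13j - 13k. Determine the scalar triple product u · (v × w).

-614

v × w:
i: 11·(-13) - 11·13 = -143 - 143 = -286
j: 11·(-6) - (-6)·(-13) = -66 - 78 = -144
k: (-6)·13 - 11·(-6) = -78 - (-66) = -12
v × w = (-286, -144, -12)
u · (v × w) = 5·(-286) + (-5)·(-144) + (-8)·(-12) = -1430 + 720 + 96 = -614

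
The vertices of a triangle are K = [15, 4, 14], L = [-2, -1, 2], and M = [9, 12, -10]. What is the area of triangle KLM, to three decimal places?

KL = (-17, -5, -12),  KM = (-6, 8, -24)
i: (-5)·(-24) - (-12)·8 = 120 - (-96) = 216
j: (-12)·(-6) - (-17)·(-24) = 72 - 408 = -336
k: (-17)·8 - (-5)·(-6) = -136 - 30 = -166
KL × KM = (216, -336, -166)
|KL × KM| = √187108 ≈ 432.5598
area = ½ · 432.5598 ≈ 216.280

216.280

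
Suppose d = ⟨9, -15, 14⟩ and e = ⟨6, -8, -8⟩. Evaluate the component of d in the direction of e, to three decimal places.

4.841

d · e = 9·6 + (-15)·(-8) + 14·(-8) = 54 + 120 - 112 = 62
|e| = √(36 + 64 + 64) = √164 ≈ 12.8062
comp_e d = 62 / √164 ≈ 4.841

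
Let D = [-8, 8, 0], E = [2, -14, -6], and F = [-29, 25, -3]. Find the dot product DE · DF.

DE = E − D = (10, -22, -6)
DF = F − D = (-21, 17, -3)
DE · DF = 10·(-21) + (-22)·17 + (-6)·(-3) = -210 - 374 + 18 = -566

-566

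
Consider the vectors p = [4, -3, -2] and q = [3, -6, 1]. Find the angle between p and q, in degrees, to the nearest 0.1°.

39.9

p · q = 4·3 + (-3)·(-6) + (-2)·1 = 12 + 18 - 2 = 28
|p|² = 16 + 9 + 4 = 29,  |p| = √29 ≈ 5.385165
|q|² = 9 + 36 + 1 = 46,  |q| = √46 ≈ 6.782330
cos θ = 28 / (5.385165 · 6.782330) ≈ 0.76662
θ = arccos(0.76662) ≈ 39.9°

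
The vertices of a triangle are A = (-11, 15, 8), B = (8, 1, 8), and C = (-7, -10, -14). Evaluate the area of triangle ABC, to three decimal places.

333.597

AB = (19, -14, 0),  AC = (4, -25, -22)
i: (-14)·(-22) - 0·(-25) = 308 - 0 = 308
j: 0·4 - 19·(-22) = 0 - (-418) = 418
k: 19·(-25) - (-14)·4 = -475 - (-56) = -419
AB × AC = (308, 418, -419)
|AB × AC| = √445149 ≈ 667.1949
area = ½ · 667.1949 ≈ 333.597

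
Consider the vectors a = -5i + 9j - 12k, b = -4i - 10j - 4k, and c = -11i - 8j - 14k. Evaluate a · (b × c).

b × c:
i: (-10)·(-14) - (-4)·(-8) = 140 - 32 = 108
j: (-4)·(-11) - (-4)·(-14) = 44 - 56 = -12
k: (-4)·(-8) - (-10)·(-11) = 32 - 110 = -78
b × c = (108, -12, -78)
a · (b × c) = (-5)·108 + 9·(-12) + (-12)·(-78) = -540 - 108 + 936 = 288

288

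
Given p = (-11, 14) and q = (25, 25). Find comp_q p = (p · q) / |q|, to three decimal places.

2.121

p · q = (-11)·25 + 14·25 = -275 + 350 = 75
|q| = √(625 + 625) = √1250 ≈ 35.3553
comp_q p = 75 / √1250 ≈ 2.121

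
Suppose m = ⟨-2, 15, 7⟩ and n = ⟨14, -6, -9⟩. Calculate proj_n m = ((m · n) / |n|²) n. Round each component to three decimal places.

m · n = (-2)·14 + 15·(-6) + 7·(-9) = -28 - 90 - 63 = -181
|n|² = 196 + 36 + 81 = 313
proj_n m = (-181/313) · (14, -6, -9) ≈ (-8.096, 3.470, 5.204)

(-8.096, 3.470, 5.204)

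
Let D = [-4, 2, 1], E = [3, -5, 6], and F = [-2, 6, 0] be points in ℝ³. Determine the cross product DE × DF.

(-13, 17, 42)

DE = (7, -7, 5)
DF = (2, 4, -1)
i: (-7)·(-1) - 5·4 = 7 - 20 = -13
j: 5·2 - 7·(-1) = 10 - (-7) = 17
k: 7·4 - (-7)·2 = 28 - (-14) = 42
DE × DF = (-13, 17, 42)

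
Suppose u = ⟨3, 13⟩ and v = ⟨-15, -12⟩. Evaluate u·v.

u · v = 3·(-15) + 13·(-12) = -45 - 156 = -201

-201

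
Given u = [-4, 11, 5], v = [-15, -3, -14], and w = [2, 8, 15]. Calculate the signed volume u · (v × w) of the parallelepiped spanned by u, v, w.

1329

v × w:
i: (-3)·15 - (-14)·8 = -45 - (-112) = 67
j: (-14)·2 - (-15)·15 = -28 - (-225) = 197
k: (-15)·8 - (-3)·2 = -120 - (-6) = -114
v × w = (67, 197, -114)
u · (v × w) = (-4)·67 + 11·197 + 5·(-114) = -268 + 2167 - 570 = 1329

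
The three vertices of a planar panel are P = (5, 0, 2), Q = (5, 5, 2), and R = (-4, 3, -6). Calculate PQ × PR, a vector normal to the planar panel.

(-40, 0, 45)

PQ = (0, 5, 0)
PR = (-9, 3, -8)
i: 5·(-8) - 0·3 = -40 - 0 = -40
j: 0·(-9) - 0·(-8) = 0 - 0 = 0
k: 0·3 - 5·(-9) = 0 - (-45) = 45
PQ × PR = (-40, 0, 45)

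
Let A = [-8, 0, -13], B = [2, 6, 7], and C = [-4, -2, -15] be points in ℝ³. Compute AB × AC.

(28, 100, -44)

AB = (10, 6, 20)
AC = (4, -2, -2)
i: 6·(-2) - 20·(-2) = -12 - (-40) = 28
j: 20·4 - 10·(-2) = 80 - (-20) = 100
k: 10·(-2) - 6·4 = -20 - 24 = -44
AB × AC = (28, 100, -44)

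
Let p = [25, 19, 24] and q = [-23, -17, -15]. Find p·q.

p · q = 25·(-23) + 19·(-17) + 24·(-15) = -575 - 323 - 360 = -1258

-1258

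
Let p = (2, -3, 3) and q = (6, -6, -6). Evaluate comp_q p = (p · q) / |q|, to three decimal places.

1.155

p · q = 2·6 + (-3)·(-6) + 3·(-6) = 12 + 18 - 18 = 12
|q| = √(36 + 36 + 36) = √108 ≈ 10.3923
comp_q p = 12 / √108 ≈ 1.155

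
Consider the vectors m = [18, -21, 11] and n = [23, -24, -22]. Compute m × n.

(726, 649, 51)

i: (-21)·(-22) - 11·(-24) = 462 - (-264) = 726
j: 11·23 - 18·(-22) = 253 - (-396) = 649
k: 18·(-24) - (-21)·23 = -432 - (-483) = 51
m × n = (726, 649, 51)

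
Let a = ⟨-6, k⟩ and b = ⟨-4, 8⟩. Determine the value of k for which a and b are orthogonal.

a · b = (-6)·(-4) + k·8 = 24 + 8k
Set equal to 0: 8k = -24, so k = -3.

-3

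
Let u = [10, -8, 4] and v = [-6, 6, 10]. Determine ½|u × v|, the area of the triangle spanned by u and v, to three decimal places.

i: (-8)·10 - 4·6 = -80 - 24 = -104
j: 4·(-6) - 10·10 = -24 - 100 = -124
k: 10·6 - (-8)·(-6) = 60 - 48 = 12
u × v = (-104, -124, 12)
|u × v| = √((-104)² + (-124)² + 12²) = √26336 ≈ 162.2837
area = ½ · 162.2837 ≈ 81.142

81.142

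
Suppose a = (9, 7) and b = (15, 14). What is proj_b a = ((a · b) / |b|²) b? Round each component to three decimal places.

a · b = 9·15 + 7·14 = 135 + 98 = 233
|b|² = 225 + 196 = 421
proj_b a = (233/421) · (15, 14) ≈ (8.302, 7.748)

(8.302, 7.748)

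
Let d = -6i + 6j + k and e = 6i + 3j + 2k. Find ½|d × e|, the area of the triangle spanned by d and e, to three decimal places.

28.814

i: 6·2 - 1·3 = 12 - 3 = 9
j: 1·6 - (-6)·2 = 6 - (-12) = 18
k: (-6)·3 - 6·6 = -18 - 36 = -54
d × e = (9, 18, -54)
|d × e| = √(9² + 18² + (-54)²) = √3321 ≈ 57.6281
area = ½ · 57.6281 ≈ 28.814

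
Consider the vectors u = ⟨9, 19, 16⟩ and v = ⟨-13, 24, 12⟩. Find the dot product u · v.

531

u · v = 9·(-13) + 19·24 + 16·12 = -117 + 456 + 192 = 531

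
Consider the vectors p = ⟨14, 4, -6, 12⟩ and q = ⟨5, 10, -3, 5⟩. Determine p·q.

188

p · q = 14·5 + 4·10 + (-6)·(-3) + 12·5 = 70 + 40 + 18 + 60 = 188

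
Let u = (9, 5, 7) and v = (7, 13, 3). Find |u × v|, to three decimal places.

i: 5·3 - 7·13 = 15 - 91 = -76
j: 7·7 - 9·3 = 49 - 27 = 22
k: 9·13 - 5·7 = 117 - 35 = 82
u × v = (-76, 22, 82)
|u × v| = √((-76)² + 22² + 82²) = √12984 ≈ 113.9474

113.947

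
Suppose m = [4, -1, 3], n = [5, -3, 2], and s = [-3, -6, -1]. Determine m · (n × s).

n × s:
i: (-3)·(-1) - 2·(-6) = 3 - (-12) = 15
j: 2·(-3) - 5·(-1) = -6 - (-5) = -1
k: 5·(-6) - (-3)·(-3) = -30 - 9 = -39
n × s = (15, -1, -39)
m · (n × s) = 4·15 + (-1)·(-1) + 3·(-39) = 60 + 1 - 117 = -56

-56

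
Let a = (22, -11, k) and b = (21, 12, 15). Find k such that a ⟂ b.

-22

a · b = 22·21 + (-11)·12 + k·15 = 330 + 15k
Set equal to 0: 15k = -330, so k = -22.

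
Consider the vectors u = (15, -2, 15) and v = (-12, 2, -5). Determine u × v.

i: (-2)·(-5) - 15·2 = 10 - 30 = -20
j: 15·(-12) - 15·(-5) = -180 - (-75) = -105
k: 15·2 - (-2)·(-12) = 30 - 24 = 6
u × v = (-20, -105, 6)

(-20, -105, 6)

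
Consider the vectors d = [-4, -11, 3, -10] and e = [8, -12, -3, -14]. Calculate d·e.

d · e = (-4)·8 + (-11)·(-12) + 3·(-3) + (-10)·(-14) = -32 + 132 - 9 + 140 = 231

231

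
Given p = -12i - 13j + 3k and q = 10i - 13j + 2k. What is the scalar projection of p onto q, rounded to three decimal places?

3.329

p · q = (-12)·10 + (-13)·(-13) + 3·2 = -120 + 169 + 6 = 55
|q| = √(100 + 169 + 4) = √273 ≈ 16.5227
comp_q p = 55 / √273 ≈ 3.329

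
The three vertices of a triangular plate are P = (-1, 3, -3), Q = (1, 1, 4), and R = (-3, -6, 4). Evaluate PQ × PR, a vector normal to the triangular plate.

(49, -28, -22)

PQ = (2, -2, 7)
PR = (-2, -9, 7)
i: (-2)·7 - 7·(-9) = -14 - (-63) = 49
j: 7·(-2) - 2·7 = -14 - 14 = -28
k: 2·(-9) - (-2)·(-2) = -18 - 4 = -22
PQ × PR = (49, -28, -22)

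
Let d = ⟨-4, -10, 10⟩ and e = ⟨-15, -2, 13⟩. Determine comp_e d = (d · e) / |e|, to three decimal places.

10.526

d · e = (-4)·(-15) + (-10)·(-2) + 10·13 = 60 + 20 + 130 = 210
|e| = √(225 + 4 + 169) = √398 ≈ 19.9499
comp_e d = 210 / √398 ≈ 10.526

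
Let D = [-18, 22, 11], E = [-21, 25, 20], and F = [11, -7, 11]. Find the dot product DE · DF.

-174

DE = E − D = (-3, 3, 9)
DF = F − D = (29, -29, 0)
DE · DF = (-3)·29 + 3·(-29) + 9·0 = -87 - 87 + 0 = -174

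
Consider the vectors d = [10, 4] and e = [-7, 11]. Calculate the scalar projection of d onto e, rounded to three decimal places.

d · e = 10·(-7) + 4·11 = -70 + 44 = -26
|e| = √(49 + 121) = √170 ≈ 13.0384
comp_e d = -26 / √170 ≈ -1.994

-1.994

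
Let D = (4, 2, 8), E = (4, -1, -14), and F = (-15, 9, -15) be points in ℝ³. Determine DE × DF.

DE = (0, -3, -22)
DF = (-19, 7, -23)
i: (-3)·(-23) - (-22)·7 = 69 - (-154) = 223
j: (-22)·(-19) - 0·(-23) = 418 - 0 = 418
k: 0·7 - (-3)·(-19) = 0 - 57 = -57
DE × DF = (223, 418, -57)

(223, 418, -57)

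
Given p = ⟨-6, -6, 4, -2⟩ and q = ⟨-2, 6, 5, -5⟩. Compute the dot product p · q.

6

p · q = (-6)·(-2) + (-6)·6 + 4·5 + (-2)·(-5) = 12 - 36 + 20 + 10 = 6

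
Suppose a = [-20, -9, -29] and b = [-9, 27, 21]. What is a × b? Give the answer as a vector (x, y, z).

(594, 681, -621)

i: (-9)·21 - (-29)·27 = -189 - (-783) = 594
j: (-29)·(-9) - (-20)·21 = 261 - (-420) = 681
k: (-20)·27 - (-9)·(-9) = -540 - 81 = -621
a × b = (594, 681, -621)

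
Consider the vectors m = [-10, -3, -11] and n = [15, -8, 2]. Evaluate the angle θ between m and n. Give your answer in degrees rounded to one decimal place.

124.8

m · n = (-10)·15 + (-3)·(-8) + (-11)·2 = -150 + 24 - 22 = -148
|m|² = 100 + 9 + 121 = 230,  |m| = √230 ≈ 15.165751
|n|² = 225 + 64 + 4 = 293,  |n| = √293 ≈ 17.117243
cos θ = -148 / (15.165751 · 17.117243) ≈ -0.57012
θ = arccos(-0.57012) ≈ 124.8°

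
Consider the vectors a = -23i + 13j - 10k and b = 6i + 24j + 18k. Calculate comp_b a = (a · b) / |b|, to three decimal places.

-0.196

a · b = (-23)·6 + 13·24 + (-10)·18 = -138 + 312 - 180 = -6
|b| = √(36 + 576 + 324) = √936 ≈ 30.5941
comp_b a = -6 / √936 ≈ -0.196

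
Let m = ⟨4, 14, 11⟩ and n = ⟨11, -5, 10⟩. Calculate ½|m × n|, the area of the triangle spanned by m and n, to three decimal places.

i: 14·10 - 11·(-5) = 140 - (-55) = 195
j: 11·11 - 4·10 = 121 - 40 = 81
k: 4·(-5) - 14·11 = -20 - 154 = -174
m × n = (195, 81, -174)
|m × n| = √(195² + 81² + (-174)²) = √74862 ≈ 273.6092
area = ½ · 273.6092 ≈ 136.805

136.805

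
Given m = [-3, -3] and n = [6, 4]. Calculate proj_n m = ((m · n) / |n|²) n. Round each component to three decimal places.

(-3.462, -2.308)

m · n = (-3)·6 + (-3)·4 = -18 - 12 = -30
|n|² = 36 + 16 = 52
proj_n m = (-30/52) · (6, 4) ≈ (-3.462, -2.308)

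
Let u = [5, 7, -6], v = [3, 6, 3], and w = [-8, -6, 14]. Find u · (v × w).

v × w:
i: 6·14 - 3·(-6) = 84 - (-18) = 102
j: 3·(-8) - 3·14 = -24 - 42 = -66
k: 3·(-6) - 6·(-8) = -18 - (-48) = 30
v × w = (102, -66, 30)
u · (v × w) = 5·102 + 7·(-66) + (-6)·30 = 510 - 462 - 180 = -132

-132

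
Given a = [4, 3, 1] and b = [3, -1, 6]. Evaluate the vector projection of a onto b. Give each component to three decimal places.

(0.978, -0.326, 1.957)

a · b = 4·3 + 3·(-1) + 1·6 = 12 - 3 + 6 = 15
|b|² = 9 + 1 + 36 = 46
proj_b a = (15/46) · (3, -1, 6) ≈ (0.978, -0.326, 1.957)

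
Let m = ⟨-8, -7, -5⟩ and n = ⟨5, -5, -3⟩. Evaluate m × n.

i: (-7)·(-3) - (-5)·(-5) = 21 - 25 = -4
j: (-5)·5 - (-8)·(-3) = -25 - 24 = -49
k: (-8)·(-5) - (-7)·5 = 40 - (-35) = 75
m × n = (-4, -49, 75)

(-4, -49, 75)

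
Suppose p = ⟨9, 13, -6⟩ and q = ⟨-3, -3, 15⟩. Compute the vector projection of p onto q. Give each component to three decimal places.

p · q = 9·(-3) + 13·(-3) + (-6)·15 = -27 - 39 - 90 = -156
|q|² = 9 + 9 + 225 = 243
proj_q p = (-156/243) · (-3, -3, 15) ≈ (1.926, 1.926, -9.630)

(1.926, 1.926, -9.630)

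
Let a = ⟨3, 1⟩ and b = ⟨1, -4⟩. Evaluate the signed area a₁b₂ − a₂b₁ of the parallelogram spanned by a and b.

-13

3·(-4) - 1·1 = -12 - 1 = -13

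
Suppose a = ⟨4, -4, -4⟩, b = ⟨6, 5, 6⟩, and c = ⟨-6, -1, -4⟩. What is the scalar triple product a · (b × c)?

b × c:
i: 5·(-4) - 6·(-1) = -20 - (-6) = -14
j: 6·(-6) - 6·(-4) = -36 - (-24) = -12
k: 6·(-1) - 5·(-6) = -6 - (-30) = 24
b × c = (-14, -12, 24)
a · (b × c) = 4·(-14) + (-4)·(-12) + (-4)·24 = -56 + 48 - 96 = -104

-104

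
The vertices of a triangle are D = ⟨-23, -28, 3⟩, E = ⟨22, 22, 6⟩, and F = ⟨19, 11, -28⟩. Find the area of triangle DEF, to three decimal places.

1141.420

DE = (45, 50, 3),  DF = (42, 39, -31)
i: 50·(-31) - 3·39 = -1550 - 117 = -1667
j: 3·42 - 45·(-31) = 126 - (-1395) = 1521
k: 45·39 - 50·42 = 1755 - 2100 = -345
DE × DF = (-1667, 1521, -345)
|DE × DF| = √5211355 ≈ 2282.8392
area = ½ · 2282.8392 ≈ 1141.420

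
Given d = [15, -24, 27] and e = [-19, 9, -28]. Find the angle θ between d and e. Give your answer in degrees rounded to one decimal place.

d · e = 15·(-19) + (-24)·9 + 27·(-28) = -285 - 216 - 756 = -1257
|d|² = 225 + 576 + 729 = 1530,  |d| = √1530 ≈ 39.115214
|e|² = 361 + 81 + 784 = 1226,  |e| = √1226 ≈ 35.014283
cos θ = -1257 / (39.115214 · 35.014283) ≈ -0.91779
θ = arccos(-0.91779) ≈ 156.6°

156.6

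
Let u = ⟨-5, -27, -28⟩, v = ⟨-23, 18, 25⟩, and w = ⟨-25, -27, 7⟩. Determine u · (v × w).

-21465

v × w:
i: 18·7 - 25·(-27) = 126 - (-675) = 801
j: 25·(-25) - (-23)·7 = -625 - (-161) = -464
k: (-23)·(-27) - 18·(-25) = 621 - (-450) = 1071
v × w = (801, -464, 1071)
u · (v × w) = (-5)·801 + (-27)·(-464) + (-28)·1071 = -4005 + 12528 - 29988 = -21465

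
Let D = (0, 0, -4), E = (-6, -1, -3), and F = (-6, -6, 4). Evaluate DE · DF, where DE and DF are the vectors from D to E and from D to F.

DE = E − D = (-6, -1, 1)
DF = F − D = (-6, -6, 8)
DE · DF = (-6)·(-6) + (-1)·(-6) + 1·8 = 36 + 6 + 8 = 50

50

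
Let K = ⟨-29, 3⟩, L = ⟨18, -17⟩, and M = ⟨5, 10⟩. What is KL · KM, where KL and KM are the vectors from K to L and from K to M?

1458

KL = L − K = (47, -20)
KM = M − K = (34, 7)
KL · KM = 47·34 + (-20)·7 = 1598 - 140 = 1458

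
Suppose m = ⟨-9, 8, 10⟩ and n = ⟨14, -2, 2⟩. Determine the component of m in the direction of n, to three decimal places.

m · n = (-9)·14 + 8·(-2) + 10·2 = -126 - 16 + 20 = -122
|n| = √(196 + 4 + 4) = √204 ≈ 14.2829
comp_n m = -122 / √204 ≈ -8.542

-8.542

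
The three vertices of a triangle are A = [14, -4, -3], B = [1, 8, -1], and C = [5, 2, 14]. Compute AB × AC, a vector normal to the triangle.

AB = (-13, 12, 2)
AC = (-9, 6, 17)
i: 12·17 - 2·6 = 204 - 12 = 192
j: 2·(-9) - (-13)·17 = -18 - (-221) = 203
k: (-13)·6 - 12·(-9) = -78 - (-108) = 30
AB × AC = (192, 203, 30)

(192, 203, 30)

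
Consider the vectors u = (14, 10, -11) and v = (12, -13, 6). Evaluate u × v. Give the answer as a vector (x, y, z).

i: 10·6 - (-11)·(-13) = 60 - 143 = -83
j: (-11)·12 - 14·6 = -132 - 84 = -216
k: 14·(-13) - 10·12 = -182 - 120 = -302
u × v = (-83, -216, -302)

(-83, -216, -302)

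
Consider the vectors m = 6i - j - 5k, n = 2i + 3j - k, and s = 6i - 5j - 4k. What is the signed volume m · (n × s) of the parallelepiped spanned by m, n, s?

n × s:
i: 3·(-4) - (-1)·(-5) = -12 - 5 = -17
j: (-1)·6 - 2·(-4) = -6 - (-8) = 2
k: 2·(-5) - 3·6 = -10 - 18 = -28
n × s = (-17, 2, -28)
m · (n × s) = 6·(-17) + (-1)·2 + (-5)·(-28) = -102 - 2 + 140 = 36

36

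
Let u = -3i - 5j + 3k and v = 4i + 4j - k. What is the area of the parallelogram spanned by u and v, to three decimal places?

i: (-5)·(-1) - 3·4 = 5 - 12 = -7
j: 3·4 - (-3)·(-1) = 12 - 3 = 9
k: (-3)·4 - (-5)·4 = -12 - (-20) = 8
u × v = (-7, 9, 8)
|u × v| = √((-7)² + 9² + 8²) = √194 ≈ 13.9284

13.928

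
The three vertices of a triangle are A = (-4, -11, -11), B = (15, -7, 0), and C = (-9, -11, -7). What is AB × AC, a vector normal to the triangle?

AB = (19, 4, 11)
AC = (-5, 0, 4)
i: 4·4 - 11·0 = 16 - 0 = 16
j: 11·(-5) - 19·4 = -55 - 76 = -131
k: 19·0 - 4·(-5) = 0 - (-20) = 20
AB × AC = (16, -131, 20)

(16, -131, 20)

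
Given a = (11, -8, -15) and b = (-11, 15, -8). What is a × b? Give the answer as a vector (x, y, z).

(289, 253, 77)

i: (-8)·(-8) - (-15)·15 = 64 - (-225) = 289
j: (-15)·(-11) - 11·(-8) = 165 - (-88) = 253
k: 11·15 - (-8)·(-11) = 165 - 88 = 77
a × b = (289, 253, 77)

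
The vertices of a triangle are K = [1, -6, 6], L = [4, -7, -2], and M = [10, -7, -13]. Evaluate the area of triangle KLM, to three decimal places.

KL = (3, -1, -8),  KM = (9, -1, -19)
i: (-1)·(-19) - (-8)·(-1) = 19 - 8 = 11
j: (-8)·9 - 3·(-19) = -72 - (-57) = -15
k: 3·(-1) - (-1)·9 = -3 - (-9) = 6
KL × KM = (11, -15, 6)
|KL × KM| = √382 ≈ 19.5448
area = ½ · 19.5448 ≈ 9.772

9.772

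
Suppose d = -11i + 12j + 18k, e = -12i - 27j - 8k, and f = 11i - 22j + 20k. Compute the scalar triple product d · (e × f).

e × f:
i: (-27)·20 - (-8)·(-22) = -540 - 176 = -716
j: (-8)·11 - (-12)·20 = -88 - (-240) = 152
k: (-12)·(-22) - (-27)·11 = 264 - (-297) = 561
e × f = (-716, 152, 561)
d · (e × f) = (-11)·(-716) + 12·152 + 18·561 = 7876 + 1824 + 10098 = 19798

19798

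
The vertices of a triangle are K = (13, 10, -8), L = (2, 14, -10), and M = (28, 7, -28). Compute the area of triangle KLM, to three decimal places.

132.877

KL = (-11, 4, -2),  KM = (15, -3, -20)
i: 4·(-20) - (-2)·(-3) = -80 - 6 = -86
j: (-2)·15 - (-11)·(-20) = -30 - 220 = -250
k: (-11)·(-3) - 4·15 = 33 - 60 = -27
KL × KM = (-86, -250, -27)
|KL × KM| = √70625 ≈ 265.7536
area = ½ · 265.7536 ≈ 132.877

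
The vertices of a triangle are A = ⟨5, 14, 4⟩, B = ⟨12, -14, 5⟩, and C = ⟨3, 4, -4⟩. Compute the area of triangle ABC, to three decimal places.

AB = (7, -28, 1),  AC = (-2, -10, -8)
i: (-28)·(-8) - 1·(-10) = 224 - (-10) = 234
j: 1·(-2) - 7·(-8) = -2 - (-56) = 54
k: 7·(-10) - (-28)·(-2) = -70 - 56 = -126
AB × AC = (234, 54, -126)
|AB × AC| = √73548 ≈ 271.1973
area = ½ · 271.1973 ≈ 135.599

135.599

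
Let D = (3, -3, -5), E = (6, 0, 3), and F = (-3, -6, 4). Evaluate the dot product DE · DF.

DE = E − D = (3, 3, 8)
DF = F − D = (-6, -3, 9)
DE · DF = 3·(-6) + 3·(-3) + 8·9 = -18 - 9 + 72 = 45

45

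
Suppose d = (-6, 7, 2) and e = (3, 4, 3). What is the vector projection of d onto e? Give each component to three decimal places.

(1.412, 1.882, 1.412)

d · e = (-6)·3 + 7·4 + 2·3 = -18 + 28 + 6 = 16
|e|² = 9 + 16 + 9 = 34
proj_e d = (16/34) · (3, 4, 3) ≈ (1.412, 1.882, 1.412)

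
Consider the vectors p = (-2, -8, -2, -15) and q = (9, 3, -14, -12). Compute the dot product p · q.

p · q = (-2)·9 + (-8)·3 + (-2)·(-14) + (-15)·(-12) = -18 - 24 + 28 + 180 = 166

166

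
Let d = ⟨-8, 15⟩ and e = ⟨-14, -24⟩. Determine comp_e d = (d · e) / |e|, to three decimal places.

-8.926

d · e = (-8)·(-14) + 15·(-24) = 112 - 360 = -248
|e| = √(196 + 576) = √772 ≈ 27.7849
comp_e d = -248 / √772 ≈ -8.926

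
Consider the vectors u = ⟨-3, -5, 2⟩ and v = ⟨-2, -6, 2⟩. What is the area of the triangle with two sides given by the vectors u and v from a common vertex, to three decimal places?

i: (-5)·2 - 2·(-6) = -10 - (-12) = 2
j: 2·(-2) - (-3)·2 = -4 - (-6) = 2
k: (-3)·(-6) - (-5)·(-2) = 18 - 10 = 8
u × v = (2, 2, 8)
|u × v| = √(2² + 2² + 8²) = √72 ≈ 8.4853
area = ½ · 8.4853 ≈ 4.243

4.243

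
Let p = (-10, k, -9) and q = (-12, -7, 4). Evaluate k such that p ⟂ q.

p · q = (-10)·(-12) + k·(-7) + (-9)·4 = 84 - 7k
Set equal to 0: -7k = -84, so k = 12.

12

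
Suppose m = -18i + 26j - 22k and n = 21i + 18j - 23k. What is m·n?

m · n = (-18)·21 + 26·18 + (-22)·(-23) = -378 + 468 + 506 = 596

596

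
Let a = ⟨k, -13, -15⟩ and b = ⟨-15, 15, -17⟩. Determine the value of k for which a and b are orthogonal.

a · b = k·(-15) + (-13)·15 + (-15)·(-17) = 60 - 15k
Set equal to 0: -15k = -60, so k = 4.

4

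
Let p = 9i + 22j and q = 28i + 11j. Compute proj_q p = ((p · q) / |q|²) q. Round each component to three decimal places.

p · q = 9·28 + 22·11 = 252 + 242 = 494
|q|² = 784 + 121 = 905
proj_q p = (494/905) · (28, 11) ≈ (15.284, 6.004)

(15.284, 6.004)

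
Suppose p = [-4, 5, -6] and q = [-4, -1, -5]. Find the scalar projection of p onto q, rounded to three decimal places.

6.326

p · q = (-4)·(-4) + 5·(-1) + (-6)·(-5) = 16 - 5 + 30 = 41
|q| = √(16 + 1 + 25) = √42 ≈ 6.4807
comp_q p = 41 / √42 ≈ 6.326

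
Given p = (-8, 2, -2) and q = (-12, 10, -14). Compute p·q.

p · q = (-8)·(-12) + 2·10 + (-2)·(-14) = 96 + 20 + 28 = 144

144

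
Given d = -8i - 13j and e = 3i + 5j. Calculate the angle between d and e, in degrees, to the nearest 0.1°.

179.4

d · e = (-8)·3 + (-13)·5 = -24 - 65 = -89
|d|² = 64 + 169 = 233,  |d| = √233 ≈ 15.264338
|e|² = 9 + 25 = 34,  |e| = √34 ≈ 5.830952
cos θ = -89 / (15.264338 · 5.830952) ≈ -0.99994
θ = arccos(-0.99994) ≈ 179.4°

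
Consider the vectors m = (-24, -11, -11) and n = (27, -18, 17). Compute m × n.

(-385, 111, 729)

i: (-11)·17 - (-11)·(-18) = -187 - 198 = -385
j: (-11)·27 - (-24)·17 = -297 - (-408) = 111
k: (-24)·(-18) - (-11)·27 = 432 - (-297) = 729
m × n = (-385, 111, 729)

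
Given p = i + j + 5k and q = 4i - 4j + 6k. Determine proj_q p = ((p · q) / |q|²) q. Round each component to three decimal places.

(1.765, -1.765, 2.647)

p · q = 1·4 + 1·(-4) + 5·6 = 4 - 4 + 30 = 30
|q|² = 16 + 16 + 36 = 68
proj_q p = (30/68) · (4, -4, 6) ≈ (1.765, -1.765, 2.647)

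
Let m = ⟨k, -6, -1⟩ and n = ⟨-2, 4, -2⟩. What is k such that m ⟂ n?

m · n = k·(-2) + (-6)·4 + (-1)·(-2) = -22 - 2k
Set equal to 0: -2k = 22, so k = -11.

-11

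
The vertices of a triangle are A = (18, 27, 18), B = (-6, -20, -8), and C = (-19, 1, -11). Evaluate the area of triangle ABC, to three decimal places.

668.197

AB = (-24, -47, -26),  AC = (-37, -26, -29)
i: (-47)·(-29) - (-26)·(-26) = 1363 - 676 = 687
j: (-26)·(-37) - (-24)·(-29) = 962 - 696 = 266
k: (-24)·(-26) - (-47)·(-37) = 624 - 1739 = -1115
AB × AC = (687, 266, -1115)
|AB × AC| = √1785950 ≈ 1336.3944
area = ½ · 1336.3944 ≈ 668.197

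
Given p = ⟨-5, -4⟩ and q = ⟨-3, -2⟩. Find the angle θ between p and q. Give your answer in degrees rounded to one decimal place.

5.0

p · q = (-5)·(-3) + (-4)·(-2) = 15 + 8 = 23
|p|² = 25 + 16 = 41,  |p| = √41 ≈ 6.403124
|q|² = 9 + 4 = 13,  |q| = √13 ≈ 3.605551
cos θ = 23 / (6.403124 · 3.605551) ≈ 0.99624
θ = arccos(0.99624) ≈ 5.0°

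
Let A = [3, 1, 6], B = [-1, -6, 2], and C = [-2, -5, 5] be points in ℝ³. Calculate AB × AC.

(-17, 16, -11)

AB = (-4, -7, -4)
AC = (-5, -6, -1)
i: (-7)·(-1) - (-4)·(-6) = 7 - 24 = -17
j: (-4)·(-5) - (-4)·(-1) = 20 - 4 = 16
k: (-4)·(-6) - (-7)·(-5) = 24 - 35 = -11
AB × AC = (-17, 16, -11)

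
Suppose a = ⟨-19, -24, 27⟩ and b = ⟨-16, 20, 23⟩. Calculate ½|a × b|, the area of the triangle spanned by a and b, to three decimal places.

666.368

i: (-24)·23 - 27·20 = -552 - 540 = -1092
j: 27·(-16) - (-19)·23 = -432 - (-437) = 5
k: (-19)·20 - (-24)·(-16) = -380 - 384 = -764
a × b = (-1092, 5, -764)
|a × b| = √((-1092)² + 5² + (-764)²) = √1776185 ≈ 1332.7359
area = ½ · 1332.7359 ≈ 666.368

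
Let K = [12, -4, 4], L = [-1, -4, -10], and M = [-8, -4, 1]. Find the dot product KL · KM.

302

KL = L − K = (-13, 0, -14)
KM = M − K = (-20, 0, -3)
KL · KM = (-13)·(-20) + 0·0 + (-14)·(-3) = 260 + 0 + 42 = 302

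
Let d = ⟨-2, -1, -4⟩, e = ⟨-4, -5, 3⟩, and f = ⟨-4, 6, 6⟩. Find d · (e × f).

e × f:
i: (-5)·6 - 3·6 = -30 - 18 = -48
j: 3·(-4) - (-4)·6 = -12 - (-24) = 12
k: (-4)·6 - (-5)·(-4) = -24 - 20 = -44
e × f = (-48, 12, -44)
d · (e × f) = (-2)·(-48) + (-1)·12 + (-4)·(-44) = 96 - 12 + 176 = 260

260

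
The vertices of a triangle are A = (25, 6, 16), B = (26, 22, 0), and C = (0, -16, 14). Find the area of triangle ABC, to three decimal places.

AB = (1, 16, -16),  AC = (-25, -22, -2)
i: 16·(-2) - (-16)·(-22) = -32 - 352 = -384
j: (-16)·(-25) - 1·(-2) = 400 - (-2) = 402
k: 1·(-22) - 16·(-25) = -22 - (-400) = 378
AB × AC = (-384, 402, 378)
|AB × AC| = √451944 ≈ 672.2678
area = ½ · 672.2678 ≈ 336.134

336.134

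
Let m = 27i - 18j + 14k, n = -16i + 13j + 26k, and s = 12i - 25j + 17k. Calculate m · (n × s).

16421

n × s:
i: 13·17 - 26·(-25) = 221 - (-650) = 871
j: 26·12 - (-16)·17 = 312 - (-272) = 584
k: (-16)·(-25) - 13·12 = 400 - 156 = 244
n × s = (871, 584, 244)
m · (n × s) = 27·871 + (-18)·584 + 14·244 = 23517 - 10512 + 3416 = 16421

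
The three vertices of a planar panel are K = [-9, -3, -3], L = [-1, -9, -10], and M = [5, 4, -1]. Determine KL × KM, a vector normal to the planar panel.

KL = (8, -6, -7)
KM = (14, 7, 2)
i: (-6)·2 - (-7)·7 = -12 - (-49) = 37
j: (-7)·14 - 8·2 = -98 - 16 = -114
k: 8·7 - (-6)·14 = 56 - (-84) = 140
KL × KM = (37, -114, 140)

(37, -114, 140)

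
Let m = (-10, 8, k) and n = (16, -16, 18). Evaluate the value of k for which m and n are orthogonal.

m · n = (-10)·16 + 8·(-16) + k·18 = -288 + 18k
Set equal to 0: 18k = 288, so k = 16.

16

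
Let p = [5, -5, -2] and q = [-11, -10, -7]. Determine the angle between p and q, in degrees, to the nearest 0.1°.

p · q = 5·(-11) + (-5)·(-10) + (-2)·(-7) = -55 + 50 + 14 = 9
|p|² = 25 + 25 + 4 = 54,  |p| = √54 ≈ 7.348469
|q|² = 121 + 100 + 49 = 270,  |q| = √270 ≈ 16.431677
cos θ = 9 / (7.348469 · 16.431677) ≈ 0.07454
θ = arccos(0.07454) ≈ 85.7°

85.7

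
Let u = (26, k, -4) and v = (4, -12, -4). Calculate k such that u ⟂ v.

10

u · v = 26·4 + k·(-12) + (-4)·(-4) = 120 - 12k
Set equal to 0: -12k = -120, so k = 10.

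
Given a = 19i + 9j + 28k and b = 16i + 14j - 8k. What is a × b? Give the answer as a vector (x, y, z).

i: 9·(-8) - 28·14 = -72 - 392 = -464
j: 28·16 - 19·(-8) = 448 - (-152) = 600
k: 19·14 - 9·16 = 266 - 144 = 122
a × b = (-464, 600, 122)

(-464, 600, 122)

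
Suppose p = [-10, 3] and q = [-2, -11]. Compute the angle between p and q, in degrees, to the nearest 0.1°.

96.4

p · q = (-10)·(-2) + 3·(-11) = 20 - 33 = -13
|p|² = 100 + 9 = 109,  |p| = √109 ≈ 10.440307
|q|² = 4 + 121 = 125,  |q| = √125 ≈ 11.180340
cos θ = -13 / (10.440307 · 11.180340) ≈ -0.11137
θ = arccos(-0.11137) ≈ 96.4°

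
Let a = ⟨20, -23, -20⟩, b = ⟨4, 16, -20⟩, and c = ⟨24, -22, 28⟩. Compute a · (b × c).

b × c:
i: 16·28 - (-20)·(-22) = 448 - 440 = 8
j: (-20)·24 - 4·28 = -480 - 112 = -592
k: 4·(-22) - 16·24 = -88 - 384 = -472
b × c = (8, -592, -472)
a · (b × c) = 20·8 + (-23)·(-592) + (-20)·(-472) = 160 + 13616 + 9440 = 23216

23216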